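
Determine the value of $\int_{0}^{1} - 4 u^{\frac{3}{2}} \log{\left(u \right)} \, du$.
$\frac{16}{25}$

Begin with the known integral
$$J(a) = \int_{0}^{1} - 4 u^{a} \, du = - \frac{4}{a + 1}.$$

Differentiating under the integral sign brings down a factor of $\ln u$:
$$\frac{dJ}{da} = \int_{0}^{1} - 4 u^{a} \log{\left(u \right)} \, du = \frac{4}{\left(a + 1\right)^{2}}.$$

The integral on the left is $I$, so $I = \frac{4}{\left(a + 1\right)^{2}}$.

Setting $a = \frac{3}{2}$:
$$I = \frac{16}{25}.$$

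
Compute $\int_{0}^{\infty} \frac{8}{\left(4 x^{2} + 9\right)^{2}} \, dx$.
$\frac{\pi}{27}$

Begin with the known result
$$J(a) = \int_{0}^{\infty} \frac{1}{2 \left(a^{2} + x^{2}\right)} \, dx = \frac{\pi}{4 a}.$$

Differentiating under the integral sign with respect to $a$,
$$\frac{dJ}{da} = \int_{0}^{\infty} - \frac{a}{\left(a^{2} + x^{2}\right)^{2}} \, dx = - \frac{\pi}{4 a^{2}},$$
so $\int_{0}^{\infty} \frac{1}{2 \left(a^{2} + x^{2}\right)^{2}} \, dx = \frac{\pi}{8 a^{3}}$.

Setting $a = \frac{3}{2}$:
$$I = \frac{\pi}{27}.$$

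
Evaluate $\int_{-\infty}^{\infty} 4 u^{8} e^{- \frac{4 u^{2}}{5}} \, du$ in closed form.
$\frac{65625 \sqrt{5} \sqrt{\pi}}{2048}$

Start from the elementary integral
$$J(a) = \int_{-\infty}^{\infty} 4 e^{- a u^{2}} \, du = \frac{4 \sqrt{\pi}}{\sqrt{a}}.$$

Differentiating under the integral sign brings down a factor of $(-u^2)$:
$$\frac{dJ}{da} = \int_{-\infty}^{\infty} - 4 u^{2} e^{- a u^{2}} \, du = - \frac{2 \sqrt{\pi}}{a^{\frac{3}{2}}}.$$

Repeating $4$ times in total — each differentiation brings down another $(-u^2)$ — gives
$$\frac{d^{4}J}{da^{4}} = \int_{-\infty}^{\infty} 4 u^{8} e^{- a u^{2}} \, du = \frac{105 \sqrt{\pi}}{4 a^{\frac{9}{2}}},$$
and the integrand here is exactly the target integrand, so $I = \frac{105 \sqrt{\pi}}{4 a^{\frac{9}{2}}}$.

Setting $a = \frac{4}{5}$:
$$I = \frac{65625 \sqrt{5} \sqrt{\pi}}{2048}.$$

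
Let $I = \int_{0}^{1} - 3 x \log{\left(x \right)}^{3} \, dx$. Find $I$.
$\frac{9}{8}$

Start from the elementary integral
$$J(a) = \int_{0}^{1} - 3 x^{a} \, dx = - \frac{3}{a + 1}.$$

Differentiating under the integral sign brings down a factor of $\ln x$:
$$\frac{dJ}{da} = \int_{0}^{1} - 3 x^{a} \log{\left(x \right)} \, dx = \frac{3}{\left(a + 1\right)^{2}}.$$

Repeating $3$ times in total — each differentiation brings down another $\ln x$ — gives
$$\frac{d^{3}J}{da^{3}} = \int_{0}^{1} - 3 x^{a} \log{\left(x \right)}^{3} \, dx = \frac{18}{\left(a + 1\right)^{4}},$$
and the integrand here is exactly the target integrand, so $I = \frac{18}{\left(a + 1\right)^{4}}$.

Setting $a = 1$:
$$I = \frac{9}{8}.$$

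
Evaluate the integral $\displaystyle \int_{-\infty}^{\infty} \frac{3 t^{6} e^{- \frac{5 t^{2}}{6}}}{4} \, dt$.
$\frac{243 \sqrt{30} \sqrt{\pi}}{500}$

Start from the elementary integral
$$J(a) = \int_{-\infty}^{\infty} \frac{3 e^{- a t^{2}}}{4} \, dt = \frac{3 \sqrt{\pi}}{4 \sqrt{a}}.$$

Differentiating under the integral sign brings down a factor of $(-t^2)$:
$$\frac{dJ}{da} = \int_{-\infty}^{\infty} - \frac{3 t^{2} e^{- a t^{2}}}{4} \, dt = - \frac{3 \sqrt{\pi}}{8 a^{\frac{3}{2}}}.$$

Repeating $3$ times in total — each differentiation brings down another $(-t^2)$ — gives
$$\frac{d^{3}J}{da^{3}} = \int_{-\infty}^{\infty} - \frac{3 t^{6} e^{- a t^{2}}}{4} \, dt = - \frac{45 \sqrt{\pi}}{32 a^{\frac{7}{2}}},$$
and the integrand here is $(-1)^{3}$ times the target integrand, so $I = (-1)^{3}\,\frac{d^{3}J}{da^{3}} = \frac{45 \sqrt{\pi}}{32 a^{\frac{7}{2}}}$.

Setting $a = \frac{5}{6}$:
$$I = \frac{243 \sqrt{30} \sqrt{\pi}}{500}.$$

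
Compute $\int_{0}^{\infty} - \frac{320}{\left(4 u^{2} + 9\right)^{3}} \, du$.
$- \frac{10 \pi}{81}$

Begin with the known result
$$J(a) = \int_{0}^{\infty} - \frac{5}{a^{2} + u^{2}} \, du = - \frac{5 \pi}{2 a}.$$

Differentiating under the integral sign with respect to $a$,
$$\frac{dJ}{da} = \int_{0}^{\infty} \frac{10 a}{\left(a^{2} + u^{2}\right)^{2}} \, du = \frac{5 \pi}{2 a^{2}},$$
so $\int_{0}^{\infty} - \frac{5}{\left(a^{2} + u^{2}\right)^{2}} \, du = - \frac{5 \pi}{4 a^{3}}$.

Repeating — each differentiation of $1/(u^2+a^2)^j$ produces $-2ja/(u^2+a^2)^{j+1}$ — and dividing through by $-2ja$ at each step yields, after $2$ differentiations in total,
$$\int_{0}^{\infty} - \frac{5}{\left(a^{2} + u^{2}\right)^{3}} \, du = - \frac{15 \pi}{16 a^{5}}.$$

Setting $a = \frac{3}{2}$:
$$I = - \frac{10 \pi}{81}.$$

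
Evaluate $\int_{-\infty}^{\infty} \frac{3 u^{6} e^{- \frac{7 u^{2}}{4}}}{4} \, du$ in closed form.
$\frac{180 \sqrt{7} \sqrt{\pi}}{2401}$

Consider the simpler parametrised integral
$$J(a) = \int_{-\infty}^{\infty} \frac{3 e^{- a u^{2}}}{4} \, du = \frac{3 \sqrt{\pi}}{4 \sqrt{a}}.$$

Differentiating under the integral sign brings down a factor of $(-u^2)$:
$$\frac{dJ}{da} = \int_{-\infty}^{\infty} - \frac{3 u^{2} e^{- a u^{2}}}{4} \, du = - \frac{3 \sqrt{\pi}}{8 a^{\frac{3}{2}}}.$$

Repeating $3$ times in total — each differentiation brings down another $(-u^2)$ — gives
$$\frac{d^{3}J}{da^{3}} = \int_{-\infty}^{\infty} - \frac{3 u^{6} e^{- a u^{2}}}{4} \, du = - \frac{45 \sqrt{\pi}}{32 a^{\frac{7}{2}}},$$
and the integrand here is $(-1)^{3}$ times the target integrand, so $I = (-1)^{3}\,\frac{d^{3}J}{da^{3}} = \frac{45 \sqrt{\pi}}{32 a^{\frac{7}{2}}}$.

Setting $a = \frac{7}{4}$:
$$I = \frac{180 \sqrt{7} \sqrt{\pi}}{2401}.$$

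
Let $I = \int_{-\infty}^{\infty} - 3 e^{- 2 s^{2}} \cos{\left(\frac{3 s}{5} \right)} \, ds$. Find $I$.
$- \frac{3 \sqrt{2} \sqrt{\pi}}{2 e^{\frac{9}{200}}}$

Define $I(b) = \int_{-\infty}^{\infty} - 3 e^{- 2 s^{2}} \cos{\left(b s \right)} \, ds$.

Differentiating under the integral sign,
$$I'(b) = \int_{-\infty}^{\infty} 3 s e^{- 2 s^{2}} \sin{\left(b s \right)} \, ds.$$

Integrate $\int_{-\infty}^{\infty} s \sin(b s)\, e^{- 2 s^{2}}\, ds$ by parts with $u = \sin(b s)$ and $dv = s\, e^{- 2 s^{2}}\, ds$, giving $v = - \frac{e^{- 2 s^{2}}}{4}$. The boundary term vanishes and
$$\int_{-\infty}^{\infty} s \sin(b s)\, e^{- 2 s^{2}}\, ds = \frac{b}{4} \int_{-\infty}^{\infty} \cos(b s)\, e^{- 2 s^{2}}\, ds,$$
so $I'(b) = - \frac{b}{4}\, I(b)$.

This is a separable first-order ODE; solving with the initial condition $I(0) = \int_{-\infty}^{\infty} - 3 e^{- 2 s^{2}}\,ds = - \frac{3 \sqrt{2} \sqrt{\pi}}{2}$ gives
$$I(b) = - \frac{3 \sqrt{2} \sqrt{\pi} e^{- \frac{b^{2}}{8}}}{2}.$$

Setting $b = \frac{3}{5}$:
$$I = - \frac{3 \sqrt{2} \sqrt{\pi}}{2 e^{\frac{9}{200}}}.$$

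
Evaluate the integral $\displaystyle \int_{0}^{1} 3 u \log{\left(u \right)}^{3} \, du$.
$- \frac{9}{8}$

Consider the simpler parametrised integral
$$J(a) = \int_{0}^{1} 3 u^{a} \, du = \frac{3}{a + 1}.$$

Differentiating under the integral sign brings down a factor of $\ln u$:
$$\frac{dJ}{da} = \int_{0}^{1} 3 u^{a} \log{\left(u \right)} \, du = - \frac{3}{\left(a + 1\right)^{2}}.$$

Repeating $3$ times in total — each differentiation brings down another $\ln u$ — gives
$$\frac{d^{3}J}{da^{3}} = \int_{0}^{1} 3 u^{a} \log{\left(u \right)}^{3} \, du = - \frac{18}{\left(a + 1\right)^{4}},$$
and the integrand here is exactly the target integrand, so $I = - \frac{18}{\left(a + 1\right)^{4}}$.

Setting $a = 1$:
$$I = - \frac{9}{8}.$$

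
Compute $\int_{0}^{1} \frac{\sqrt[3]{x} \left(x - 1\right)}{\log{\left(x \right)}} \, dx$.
$\log{\left(\frac{7}{4} \right)}$

Replace the exponent $\frac{4}{3}$ by a parameter $a$: let $I(a) = \int_{0}^{1} \frac{- \sqrt[3]{x} + x^{a}}{\log{\left(x \right)}} \, dx$.

Since $\dfrac{\partial}{\partial a}\,x^{a} = x^{a} \ln x$, the $\ln x$ in the denominator cancels and
$$\frac{dI}{da} = \int_{0}^{1} x^{a} \, dx = \left[\frac{x^{a+1}}{a+1}\right]_0^1 = \frac{1}{a + 1}.$$

Integrating with respect to $a$ gives $I(a) = \log{\left(\frac{3 a}{4} + \frac{3}{4} \right)} + C$.

At $a = \frac{1}{3}$ the integrand is identically $0$, so $I(\frac{1}{3}) = 0$. The closed form gives $0$, hence $C = 0$.

Setting $a = \frac{4}{3}$:
$$I = \log{\left(\frac{7}{4} \right)}.$$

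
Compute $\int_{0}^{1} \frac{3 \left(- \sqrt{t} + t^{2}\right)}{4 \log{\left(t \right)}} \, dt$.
$\frac{3 \log{\left(2 \right)}}{4}$

Introduce a parameter $a$ in the exponent: let $I(a) = \int_{0}^{1} \frac{3 \left(- \sqrt{t} + t^{a}\right)}{4 \log{\left(t \right)}} \, dt$.

Since $\dfrac{\partial}{\partial a}\,t^{a} = t^{a} \ln t$, the $\ln t$ in the denominator cancels and
$$\frac{dI}{da} = \int_{0}^{1} \frac{3}{4} t^{a} \, dt = \frac{3}{4} \left[\frac{t^{a+1}}{a+1}\right]_0^1 = \frac{3}{4 \left(a + 1\right)}.$$

Integrating with respect to $a$ gives $I(a) = \log{\left(\frac{2^{\frac{3}{4}} \sqrt[4]{3} \left(a + 1\right)^{\frac{3}{4}}}{3} \right)} + C$.

At $a = \frac{1}{2}$ the integrand is identically $0$, so $I(\frac{1}{2}) = 0$. The closed form gives $0$, hence $C = 0$.

Setting $a = 2$:
$$I = \frac{3 \log{\left(2 \right)}}{4}.$$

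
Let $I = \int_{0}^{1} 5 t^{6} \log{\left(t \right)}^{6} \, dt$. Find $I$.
$\frac{3600}{823543}$

Consider the simpler parametrised integral
$$J(a) = \int_{0}^{1} 5 t^{a} \, dt = \frac{5}{a + 1}.$$

Differentiating under the integral sign brings down a factor of $\ln t$:
$$\frac{dJ}{da} = \int_{0}^{1} 5 t^{a} \log{\left(t \right)} \, dt = - \frac{5}{\left(a + 1\right)^{2}}.$$

Repeating $6$ times in total — each differentiation brings down another $\ln t$ — gives
$$\frac{d^{6}J}{da^{6}} = \int_{0}^{1} 5 t^{a} \log{\left(t \right)}^{6} \, dt = \frac{3600}{\left(a + 1\right)^{7}},$$
and the integrand here is exactly the target integrand, so $I = \frac{3600}{\left(a + 1\right)^{7}}$.

Setting $a = 6$:
$$I = \frac{3600}{823543}.$$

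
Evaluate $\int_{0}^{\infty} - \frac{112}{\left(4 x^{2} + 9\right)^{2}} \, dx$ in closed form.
$- \frac{14 \pi}{27}$

Begin with the known result
$$J(a) = \int_{0}^{\infty} - \frac{7}{a^{2} + x^{2}} \, dx = - \frac{7 \pi}{2 a}.$$

Differentiating under the integral sign with respect to $a$,
$$\frac{dJ}{da} = \int_{0}^{\infty} \frac{14 a}{\left(a^{2} + x^{2}\right)^{2}} \, dx = \frac{7 \pi}{2 a^{2}},$$
so $\int_{0}^{\infty} - \frac{7}{\left(a^{2} + x^{2}\right)^{2}} \, dx = - \frac{7 \pi}{4 a^{3}}$.

Setting $a = \frac{3}{2}$:
$$I = - \frac{14 \pi}{27}.$$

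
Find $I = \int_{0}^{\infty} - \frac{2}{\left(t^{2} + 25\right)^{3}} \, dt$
$- \frac{3 \pi}{25000}$

Recall the elementary integral
$$J(a) = \int_{0}^{\infty} - \frac{2}{a^{2} + t^{2}} \, dt = - \frac{\pi}{a}.$$

Differentiating under the integral sign with respect to $a$,
$$\frac{dJ}{da} = \int_{0}^{\infty} \frac{4 a}{\left(a^{2} + t^{2}\right)^{2}} \, dt = \frac{\pi}{a^{2}},$$
so $\int_{0}^{\infty} - \frac{2}{\left(a^{2} + t^{2}\right)^{2}} \, dt = - \frac{\pi}{2 a^{3}}$.

Repeating — each differentiation of $1/(t^2+a^2)^j$ produces $-2ja/(t^2+a^2)^{j+1}$ — and dividing through by $-2ja$ at each step yields, after $2$ differentiations in total,
$$\int_{0}^{\infty} - \frac{2}{\left(a^{2} + t^{2}\right)^{3}} \, dt = - \frac{3 \pi}{8 a^{5}}.$$

Setting $a = 5$:
$$I = - \frac{3 \pi}{25000}.$$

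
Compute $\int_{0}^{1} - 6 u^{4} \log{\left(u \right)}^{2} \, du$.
$- \frac{12}{125}$

Begin with the known integral
$$J(a) = \int_{0}^{1} - 6 u^{a} \, du = - \frac{6}{a + 1}.$$

Differentiating under the integral sign brings down a factor of $\ln u$:
$$\frac{dJ}{da} = \int_{0}^{1} - 6 u^{a} \log{\left(u \right)} \, du = \frac{6}{\left(a + 1\right)^{2}}.$$

Repeating twice in total — each differentiation brings down another $\ln u$ — gives
$$\frac{d^{2}J}{da^{2}} = \int_{0}^{1} - 6 u^{a} \log{\left(u \right)}^{2} \, du = - \frac{12}{\left(a + 1\right)^{3}},$$
and the integrand here is exactly the target integrand, so $I = - \frac{12}{\left(a + 1\right)^{3}}$.

Setting $a = 4$:
$$I = - \frac{12}{125}.$$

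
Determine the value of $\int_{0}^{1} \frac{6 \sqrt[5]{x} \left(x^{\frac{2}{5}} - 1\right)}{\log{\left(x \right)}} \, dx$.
$\log{\left(\frac{4096}{729} \right)}$

Replace the exponent $\frac{3}{5}$ by a parameter $a$: let $I(a) = \int_{0}^{1} \frac{6 \left(- \sqrt[5]{x} + x^{a}\right)}{\log{\left(x \right)}} \, dx$.

Since $\dfrac{\partial}{\partial a}\,x^{a} = x^{a} \ln x$, the $\ln x$ in the denominator cancels and
$$\frac{dI}{da} = \int_{0}^{1} 6 x^{a} \, dx = 6 \left[\frac{x^{a+1}}{a+1}\right]_0^1 = \frac{6}{a + 1}.$$

Integrating with respect to $a$ gives $I(a) = \log{\left(\frac{15625 \left(a + 1\right)^{6}}{46656} \right)} + C$.

At $a = \frac{1}{5}$ the integrand is identically $0$, so $I(\frac{1}{5}) = 0$. The closed form gives $0$, hence $C = 0$.

Setting $a = \frac{3}{5}$:
$$I = \log{\left(\frac{4096}{729} \right)}.$$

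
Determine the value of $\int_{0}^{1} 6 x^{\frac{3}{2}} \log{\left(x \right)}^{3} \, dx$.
$- \frac{576}{625}$

Start from the elementary integral
$$J(a) = \int_{0}^{1} 6 x^{a} \, dx = \frac{6}{a + 1}.$$

Differentiating under the integral sign brings down a factor of $\ln x$:
$$\frac{dJ}{da} = \int_{0}^{1} 6 x^{a} \log{\left(x \right)} \, dx = - \frac{6}{\left(a + 1\right)^{2}}.$$

Repeating $3$ times in total — each differentiation brings down another $\ln x$ — gives
$$\frac{d^{3}J}{da^{3}} = \int_{0}^{1} 6 x^{a} \log{\left(x \right)}^{3} \, dx = - \frac{36}{\left(a + 1\right)^{4}},$$
and the integrand here is exactly the target integrand, so $I = - \frac{36}{\left(a + 1\right)^{4}}$.

Setting $a = \frac{3}{2}$:
$$I = - \frac{576}{625}.$$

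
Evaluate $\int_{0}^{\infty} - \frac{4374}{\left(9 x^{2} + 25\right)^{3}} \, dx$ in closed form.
$- \frac{2187 \pi}{25000}$

Recall the elementary integral
$$J(a) = \int_{0}^{\infty} - \frac{6}{a^{2} + x^{2}} \, dx = - \frac{3 \pi}{a}.$$

Differentiating under the integral sign with respect to $a$,
$$\frac{dJ}{da} = \int_{0}^{\infty} \frac{12 a}{\left(a^{2} + x^{2}\right)^{2}} \, dx = \frac{3 \pi}{a^{2}},$$
so $\int_{0}^{\infty} - \frac{6}{\left(a^{2} + x^{2}\right)^{2}} \, dx = - \frac{3 \pi}{2 a^{3}}$.

Repeating — each differentiation of $1/(x^2+a^2)^j$ produces $-2ja/(x^2+a^2)^{j+1}$ — and dividing through by $-2ja$ at each step yields, after $2$ differentiations in total,
$$\int_{0}^{\infty} - \frac{6}{\left(a^{2} + x^{2}\right)^{3}} \, dx = - \frac{9 \pi}{8 a^{5}}.$$

Setting $a = \frac{5}{3}$:
$$I = - \frac{2187 \pi}{25000}.$$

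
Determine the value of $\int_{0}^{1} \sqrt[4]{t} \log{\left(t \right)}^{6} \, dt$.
$\frac{2359296}{15625}$

Consider the simpler parametrised integral
$$J(a) = \int_{0}^{1} t^{a} \, dt = \frac{1}{a + 1}.$$

Differentiating under the integral sign brings down a factor of $\ln t$:
$$\frac{dJ}{da} = \int_{0}^{1} t^{a} \log{\left(t \right)} \, dt = - \frac{1}{\left(a + 1\right)^{2}}.$$

Repeating $6$ times in total — each differentiation brings down another $\ln t$ — gives
$$\frac{d^{6}J}{da^{6}} = \int_{0}^{1} t^{a} \log{\left(t \right)}^{6} \, dt = \frac{720}{\left(a + 1\right)^{7}},$$
and the integrand here is exactly the target integrand, so $I = \frac{720}{\left(a + 1\right)^{7}}$.

Setting $a = \frac{1}{4}$:
$$I = \frac{2359296}{15625}.$$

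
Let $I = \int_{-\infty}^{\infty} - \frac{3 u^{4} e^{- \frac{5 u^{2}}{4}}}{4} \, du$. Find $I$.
$- \frac{18 \sqrt{5} \sqrt{\pi}}{125}$

Start from the elementary integral
$$J(a) = \int_{-\infty}^{\infty} - \frac{3 e^{- a u^{2}}}{4} \, du = - \frac{3 \sqrt{\pi}}{4 \sqrt{a}}.$$

Differentiating under the integral sign brings down a factor of $(-u^2)$:
$$\frac{dJ}{da} = \int_{-\infty}^{\infty} \frac{3 u^{2} e^{- a u^{2}}}{4} \, du = \frac{3 \sqrt{\pi}}{8 a^{\frac{3}{2}}}.$$

Repeating twice in total — each differentiation brings down another $(-u^2)$ — gives
$$\frac{d^{2}J}{da^{2}} = \int_{-\infty}^{\infty} - \frac{3 u^{4} e^{- a u^{2}}}{4} \, du = - \frac{9 \sqrt{\pi}}{16 a^{\frac{5}{2}}},$$
and the integrand here is exactly the target integrand, so $I = - \frac{9 \sqrt{\pi}}{16 a^{\frac{5}{2}}}$.

Setting $a = \frac{5}{4}$:
$$I = - \frac{18 \sqrt{5} \sqrt{\pi}}{125}.$$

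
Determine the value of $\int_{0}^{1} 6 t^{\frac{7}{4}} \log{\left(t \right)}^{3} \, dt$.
$- \frac{9216}{14641}$

Begin with the known integral
$$J(a) = \int_{0}^{1} 6 t^{a} \, dt = \frac{6}{a + 1}.$$

Differentiating under the integral sign brings down a factor of $\ln t$:
$$\frac{dJ}{da} = \int_{0}^{1} 6 t^{a} \log{\left(t \right)} \, dt = - \frac{6}{\left(a + 1\right)^{2}}.$$

Repeating $3$ times in total — each differentiation brings down another $\ln t$ — gives
$$\frac{d^{3}J}{da^{3}} = \int_{0}^{1} 6 t^{a} \log{\left(t \right)}^{3} \, dt = - \frac{36}{\left(a + 1\right)^{4}},$$
and the integrand here is exactly the target integrand, so $I = - \frac{36}{\left(a + 1\right)^{4}}$.

Setting $a = \frac{7}{4}$:
$$I = - \frac{9216}{14641}.$$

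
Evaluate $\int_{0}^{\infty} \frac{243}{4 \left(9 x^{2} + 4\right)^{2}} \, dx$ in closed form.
$\frac{81 \pi}{128}$

Begin with the known result
$$J(a) = \int_{0}^{\infty} \frac{3}{4 \left(a^{2} + x^{2}\right)} \, dx = \frac{3 \pi}{8 a}.$$

Differentiating under the integral sign with respect to $a$,
$$\frac{dJ}{da} = \int_{0}^{\infty} - \frac{3 a}{2 \left(a^{2} + x^{2}\right)^{2}} \, dx = - \frac{3 \pi}{8 a^{2}},$$
so $\int_{0}^{\infty} \frac{3}{4 \left(a^{2} + x^{2}\right)^{2}} \, dx = \frac{3 \pi}{16 a^{3}}$.

Setting $a = \frac{2}{3}$:
$$I = \frac{81 \pi}{128}.$$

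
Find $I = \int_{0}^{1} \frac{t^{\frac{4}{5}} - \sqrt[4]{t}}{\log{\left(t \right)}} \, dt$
$- \log{\left(\frac{25}{36} \right)}$

Consider the one-parameter family: let $I(a) = \int_{0}^{1} \frac{t^{\frac{4}{5}} - t^{a}}{\log{\left(t \right)}} \, dt$.

Since $\dfrac{\partial}{\partial a}\,t^{a} = t^{a} \ln t$, the $\ln t$ in the denominator cancels and
$$\frac{dI}{da} = \int_{0}^{1} -1 t^{a} \, dt = -1 \left[\frac{t^{a+1}}{a+1}\right]_0^1 = - \frac{1}{a + 1}.$$

Integrating with respect to $a$ gives $I(a) = - \log{\left(\frac{5 a}{9} + \frac{5}{9} \right)} + C$.

At $a = \frac{4}{5}$ the integrand is identically $0$, so $I(\frac{4}{5}) = 0$. The closed form gives $0$, hence $C = 0$.

Setting $a = \frac{1}{4}$:
$$I = - \log{\left(\frac{25}{36} \right)}.$$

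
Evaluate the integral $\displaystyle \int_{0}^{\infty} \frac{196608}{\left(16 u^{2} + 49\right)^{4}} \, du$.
$\frac{7680 \pi}{823543}$

Recall the elementary integral
$$J(a) = \int_{0}^{\infty} \frac{3}{a^{2} + u^{2}} \, du = \frac{3 \pi}{2 a}.$$

Differentiating under the integral sign with respect to $a$,
$$\frac{dJ}{da} = \int_{0}^{\infty} - \frac{6 a}{\left(a^{2} + u^{2}\right)^{2}} \, du = - \frac{3 \pi}{2 a^{2}},$$
so $\int_{0}^{\infty} \frac{3}{\left(a^{2} + u^{2}\right)^{2}} \, du = \frac{3 \pi}{4 a^{3}}$.

Repeating — each differentiation of $1/(u^2+a^2)^j$ produces $-2ja/(u^2+a^2)^{j+1}$ — and dividing through by $-2ja$ at each step yields, after $3$ differentiations in total,
$$\int_{0}^{\infty} \frac{3}{\left(a^{2} + u^{2}\right)^{4}} \, du = \frac{15 \pi}{32 a^{7}}.$$

Setting $a = \frac{7}{4}$:
$$I = \frac{7680 \pi}{823543}.$$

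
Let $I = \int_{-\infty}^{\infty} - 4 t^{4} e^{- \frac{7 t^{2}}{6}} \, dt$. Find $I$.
$- \frac{108 \sqrt{42} \sqrt{\pi}}{343}$

Start from the elementary integral
$$J(a) = \int_{-\infty}^{\infty} - 4 e^{- a t^{2}} \, dt = - \frac{4 \sqrt{\pi}}{\sqrt{a}}.$$

Differentiating under the integral sign brings down a factor of $(-t^2)$:
$$\frac{dJ}{da} = \int_{-\infty}^{\infty} 4 t^{2} e^{- a t^{2}} \, dt = \frac{2 \sqrt{\pi}}{a^{\frac{3}{2}}}.$$

Repeating twice in total — each differentiation brings down another $(-t^2)$ — gives
$$\frac{d^{2}J}{da^{2}} = \int_{-\infty}^{\infty} - 4 t^{4} e^{- a t^{2}} \, dt = - \frac{3 \sqrt{\pi}}{a^{\frac{5}{2}}},$$
and the integrand here is exactly the target integrand, so $I = - \frac{3 \sqrt{\pi}}{a^{\frac{5}{2}}}$.

Setting $a = \frac{7}{6}$:
$$I = - \frac{108 \sqrt{42} \sqrt{\pi}}{343}.$$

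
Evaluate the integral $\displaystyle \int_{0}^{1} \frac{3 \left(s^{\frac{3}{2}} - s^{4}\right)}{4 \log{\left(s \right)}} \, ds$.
$- \frac{3 \log{\left(2 \right)}}{4}$

Replace the exponent $\frac{3}{2}$ by a parameter $a$: let $I(a) = \int_{0}^{1} \frac{3 \left(- s^{4} + s^{a}\right)}{4 \log{\left(s \right)}} \, ds$.

Since $\dfrac{\partial}{\partial a}\,s^{a} = s^{a} \ln s$, the $\ln s$ in the denominator cancels and
$$\frac{dI}{da} = \int_{0}^{1} \frac{3}{4} s^{a} \, ds = \frac{3}{4} \left[\frac{s^{a+1}}{a+1}\right]_0^1 = \frac{3}{4 \left(a + 1\right)}.$$

Integrating with respect to $a$ gives $I(a) = \frac{3 \log{\left(a + 1 \right)}}{4} - \frac{3 \log{\left(5 \right)}}{4} + C$.

At $a = 4$ the integrand is identically $0$, so $I(4) = 0$. The closed form gives $0$, hence $C = 0$.

Setting $a = \frac{3}{2}$:
$$I = - \frac{3 \log{\left(2 \right)}}{4}.$$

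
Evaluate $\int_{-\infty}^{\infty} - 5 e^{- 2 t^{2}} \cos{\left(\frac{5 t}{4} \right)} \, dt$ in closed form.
$- \frac{5 \sqrt{2} \sqrt{\pi}}{2 e^{\frac{25}{128}}}$

Define $I(b) = \int_{-\infty}^{\infty} - 5 e^{- 2 t^{2}} \cos{\left(b t \right)} \, dt$.

Differentiating under the integral sign,
$$I'(b) = \int_{-\infty}^{\infty} 5 t e^{- 2 t^{2}} \sin{\left(b t \right)} \, dt.$$

Integrate $\int_{-\infty}^{\infty} t \sin(b t)\, e^{- 2 t^{2}}\, dt$ by parts with $u = \sin(b t)$ and $dv = t\, e^{- 2 t^{2}}\, dt$, giving $v = - \frac{e^{- 2 t^{2}}}{4}$. The boundary term vanishes and
$$\int_{-\infty}^{\infty} t \sin(b t)\, e^{- 2 t^{2}}\, dt = \frac{b}{4} \int_{-\infty}^{\infty} \cos(b t)\, e^{- 2 t^{2}}\, dt,$$
so $I'(b) = - \frac{b}{4}\, I(b)$.

This is a separable first-order ODE; solving with the initial condition $I(0) = \int_{-\infty}^{\infty} - 5 e^{- 2 t^{2}}\,dt = - \frac{5 \sqrt{2} \sqrt{\pi}}{2}$ gives
$$I(b) = - \frac{5 \sqrt{2} \sqrt{\pi} e^{- \frac{b^{2}}{8}}}{2}.$$

Setting $b = \frac{5}{4}$:
$$I = - \frac{5 \sqrt{2} \sqrt{\pi}}{2 e^{\frac{25}{128}}}.$$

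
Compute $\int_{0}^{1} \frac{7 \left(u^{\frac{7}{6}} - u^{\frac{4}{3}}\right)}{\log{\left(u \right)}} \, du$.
$\log{\left(\frac{62748517}{105413504} \right)}$

Introduce a parameter $a$ in the exponent: let $I(a) = \int_{0}^{1} \frac{7 \left(- u^{\frac{4}{3}} + u^{a}\right)}{\log{\left(u \right)}} \, du$.

Since $\dfrac{\partial}{\partial a}\,u^{a} = u^{a} \ln u$, the $\ln u$ in the denominator cancels and
$$\frac{dI}{da} = \int_{0}^{1} 7 u^{a} \, du = 7 \left[\frac{u^{a+1}}{a+1}\right]_0^1 = \frac{7}{a + 1}.$$

Integrating with respect to $a$ gives $I(a) = \log{\left(\frac{2187 \left(a + 1\right)^{7}}{823543} \right)} + C$.

At $a = \frac{4}{3}$ the integrand is identically $0$, so $I(\frac{4}{3}) = 0$. The closed form gives $0$, hence $C = 0$.

Setting $a = \frac{7}{6}$:
$$I = \log{\left(\frac{62748517}{105413504} \right)}.$$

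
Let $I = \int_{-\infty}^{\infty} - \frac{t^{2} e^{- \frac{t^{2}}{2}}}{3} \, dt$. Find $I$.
$- \frac{\sqrt{2} \sqrt{\pi}}{3}$

Start from the elementary integral
$$J(a) = \int_{-\infty}^{\infty} - \frac{e^{- a t^{2}}}{3} \, dt = - \frac{\sqrt{\pi}}{3 \sqrt{a}}.$$

Differentiating under the integral sign brings down a factor of $(-t^2)$:
$$\frac{dJ}{da} = \int_{-\infty}^{\infty} \frac{t^{2} e^{- a t^{2}}}{3} \, dt = \frac{\sqrt{\pi}}{6 a^{\frac{3}{2}}}.$$

The integral on the left is $-I$, so $I = - \frac{\sqrt{\pi}}{6 a^{\frac{3}{2}}}$.

Setting $a = \frac{1}{2}$:
$$I = - \frac{\sqrt{2} \sqrt{\pi}}{3}.$$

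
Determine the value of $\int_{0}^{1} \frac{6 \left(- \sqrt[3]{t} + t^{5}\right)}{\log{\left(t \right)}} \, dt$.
$\log{\left(\frac{531441}{64} \right)}$

Replace the exponent $\frac{1}{3}$ by a parameter $a$: let $I(a) = \int_{0}^{1} \frac{6 \left(t^{5} - t^{a}\right)}{\log{\left(t \right)}} \, dt$.

Since $\dfrac{\partial}{\partial a}\,t^{a} = t^{a} \ln t$, the $\ln t$ in the denominator cancels and
$$\frac{dI}{da} = \int_{0}^{1} -6 t^{a} \, dt = -6 \left[\frac{t^{a+1}}{a+1}\right]_0^1 = - \frac{6}{a + 1}.$$

Integrating with respect to $a$ gives $I(a) = \log{\left(\frac{46656}{\left(a + 1\right)^{6}} \right)} + C$.

At $a = 5$ the integrand is identically $0$, so $I(5) = 0$. The closed form gives $0$, hence $C = 0$.

Setting $a = \frac{1}{3}$:
$$I = \log{\left(\frac{531441}{64} \right)}.$$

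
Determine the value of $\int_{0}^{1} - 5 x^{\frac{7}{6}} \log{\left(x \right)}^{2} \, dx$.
$- \frac{2160}{2197}$

Consider the simpler parametrised integral
$$J(a) = \int_{0}^{1} - 5 x^{a} \, dx = - \frac{5}{a + 1}.$$

Differentiating under the integral sign brings down a factor of $\ln x$:
$$\frac{dJ}{da} = \int_{0}^{1} - 5 x^{a} \log{\left(x \right)} \, dx = \frac{5}{\left(a + 1\right)^{2}}.$$

Repeating twice in total — each differentiation brings down another $\ln x$ — gives
$$\frac{d^{2}J}{da^{2}} = \int_{0}^{1} - 5 x^{a} \log{\left(x \right)}^{2} \, dx = - \frac{10}{\left(a + 1\right)^{3}},$$
and the integrand here is exactly the target integrand, so $I = - \frac{10}{\left(a + 1\right)^{3}}$.

Setting $a = \frac{7}{6}$:
$$I = - \frac{2160}{2197}.$$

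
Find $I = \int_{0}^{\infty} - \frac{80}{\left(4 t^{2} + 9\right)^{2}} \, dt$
$- \frac{10 \pi}{27}$

Start from the standard arctangent integral
$$J(a) = \int_{0}^{\infty} - \frac{5}{a^{2} + t^{2}} \, dt = - \frac{5 \pi}{2 a}.$$

Differentiating under the integral sign with respect to $a$,
$$\frac{dJ}{da} = \int_{0}^{\infty} \frac{10 a}{\left(a^{2} + t^{2}\right)^{2}} \, dt = \frac{5 \pi}{2 a^{2}},$$
so $\int_{0}^{\infty} - \frac{5}{\left(a^{2} + t^{2}\right)^{2}} \, dt = - \frac{5 \pi}{4 a^{3}}$.

Setting $a = \frac{3}{2}$:
$$I = - \frac{10 \pi}{27}.$$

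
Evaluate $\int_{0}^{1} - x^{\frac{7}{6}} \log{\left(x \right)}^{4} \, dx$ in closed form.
$- \frac{186624}{371293}$

Begin with the known integral
$$J(a) = \int_{0}^{1} - x^{a} \, dx = - \frac{1}{a + 1}.$$

Differentiating under the integral sign brings down a factor of $\ln x$:
$$\frac{dJ}{da} = \int_{0}^{1} - x^{a} \log{\left(x \right)} \, dx = \frac{1}{\left(a + 1\right)^{2}}.$$

Repeating $4$ times in total — each differentiation brings down another $\ln x$ — gives
$$\frac{d^{4}J}{da^{4}} = \int_{0}^{1} - x^{a} \log{\left(x \right)}^{4} \, dx = - \frac{24}{\left(a + 1\right)^{5}},$$
and the integrand here is exactly the target integrand, so $I = - \frac{24}{\left(a + 1\right)^{5}}$.

Setting $a = \frac{7}{6}$:
$$I = - \frac{186624}{371293}.$$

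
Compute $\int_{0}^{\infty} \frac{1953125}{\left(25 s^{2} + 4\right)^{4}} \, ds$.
$\frac{1953125 \pi}{4096}$

Start from the standard arctangent integral
$$J(a) = \int_{0}^{\infty} \frac{5}{a^{2} + s^{2}} \, ds = \frac{5 \pi}{2 a}.$$

Differentiating under the integral sign with respect to $a$,
$$\frac{dJ}{da} = \int_{0}^{\infty} - \frac{10 a}{\left(a^{2} + s^{2}\right)^{2}} \, ds = - \frac{5 \pi}{2 a^{2}},$$
so $\int_{0}^{\infty} \frac{5}{\left(a^{2} + s^{2}\right)^{2}} \, ds = \frac{5 \pi}{4 a^{3}}$.

Repeating — each differentiation of $1/(s^2+a^2)^j$ produces $-2ja/(s^2+a^2)^{j+1}$ — and dividing through by $-2ja$ at each step yields, after $3$ differentiations in total,
$$\int_{0}^{\infty} \frac{5}{\left(a^{2} + s^{2}\right)^{4}} \, ds = \frac{25 \pi}{32 a^{7}}.$$

Setting $a = \frac{2}{5}$:
$$I = \frac{1953125 \pi}{4096}.$$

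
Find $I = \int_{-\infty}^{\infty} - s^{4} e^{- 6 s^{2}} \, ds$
$- \frac{\sqrt{6} \sqrt{\pi}}{288}$

Start from the elementary integral
$$J(a) = \int_{-\infty}^{\infty} - e^{- a s^{2}} \, ds = - \frac{\sqrt{\pi}}{\sqrt{a}}.$$

Differentiating under the integral sign brings down a factor of $(-s^2)$:
$$\frac{dJ}{da} = \int_{-\infty}^{\infty} s^{2} e^{- a s^{2}} \, ds = \frac{\sqrt{\pi}}{2 a^{\frac{3}{2}}}.$$

Repeating twice in total — each differentiation brings down another $(-s^2)$ — gives
$$\frac{d^{2}J}{da^{2}} = \int_{-\infty}^{\infty} - s^{4} e^{- a s^{2}} \, ds = - \frac{3 \sqrt{\pi}}{4 a^{\frac{5}{2}}},$$
and the integrand here is exactly the target integrand, so $I = - \frac{3 \sqrt{\pi}}{4 a^{\frac{5}{2}}}$.

Setting $a = 6$:
$$I = - \frac{\sqrt{6} \sqrt{\pi}}{288}.$$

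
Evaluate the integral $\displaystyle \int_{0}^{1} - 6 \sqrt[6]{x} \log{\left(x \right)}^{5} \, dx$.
$\frac{33592320}{117649}$

Start from the elementary integral
$$J(a) = \int_{0}^{1} - 6 x^{a} \, dx = - \frac{6}{a + 1}.$$

Differentiating under the integral sign brings down a factor of $\ln x$:
$$\frac{dJ}{da} = \int_{0}^{1} - 6 x^{a} \log{\left(x \right)} \, dx = \frac{6}{\left(a + 1\right)^{2}}.$$

Repeating $5$ times in total — each differentiation brings down another $\ln x$ — gives
$$\frac{d^{5}J}{da^{5}} = \int_{0}^{1} - 6 x^{a} \log{\left(x \right)}^{5} \, dx = \frac{720}{\left(a + 1\right)^{6}},$$
and the integrand here is exactly the target integrand, so $I = \frac{720}{\left(a + 1\right)^{6}}$.

Setting $a = \frac{1}{6}$:
$$I = \frac{33592320}{117649}.$$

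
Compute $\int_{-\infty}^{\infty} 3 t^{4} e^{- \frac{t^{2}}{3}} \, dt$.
$\frac{81 \sqrt{3} \sqrt{\pi}}{4}$

Begin with the known integral
$$J(a) = \int_{-\infty}^{\infty} 3 e^{- a t^{2}} \, dt = \frac{3 \sqrt{\pi}}{\sqrt{a}}.$$

Differentiating under the integral sign brings down a factor of $(-t^2)$:
$$\frac{dJ}{da} = \int_{-\infty}^{\infty} - 3 t^{2} e^{- a t^{2}} \, dt = - \frac{3 \sqrt{\pi}}{2 a^{\frac{3}{2}}}.$$

Repeating twice in total — each differentiation brings down another $(-t^2)$ — gives
$$\frac{d^{2}J}{da^{2}} = \int_{-\infty}^{\infty} 3 t^{4} e^{- a t^{2}} \, dt = \frac{9 \sqrt{\pi}}{4 a^{\frac{5}{2}}},$$
and the integrand here is exactly the target integrand, so $I = \frac{9 \sqrt{\pi}}{4 a^{\frac{5}{2}}}$.

Setting $a = \frac{1}{3}$:
$$I = \frac{81 \sqrt{3} \sqrt{\pi}}{4}.$$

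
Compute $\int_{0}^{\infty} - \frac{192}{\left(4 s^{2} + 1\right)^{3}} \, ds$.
$- 18 \pi$

Begin with the known result
$$J(a) = \int_{0}^{\infty} - \frac{3}{a^{2} + s^{2}} \, ds = - \frac{3 \pi}{2 a}.$$

Differentiating under the integral sign with respect to $a$,
$$\frac{dJ}{da} = \int_{0}^{\infty} \frac{6 a}{\left(a^{2} + s^{2}\right)^{2}} \, ds = \frac{3 \pi}{2 a^{2}},$$
so $\int_{0}^{\infty} - \frac{3}{\left(a^{2} + s^{2}\right)^{2}} \, ds = - \frac{3 \pi}{4 a^{3}}$.

Repeating — each differentiation of $1/(s^2+a^2)^j$ produces $-2ja/(s^2+a^2)^{j+1}$ — and dividing through by $-2ja$ at each step yields, after $2$ differentiations in total,
$$\int_{0}^{\infty} - \frac{3}{\left(a^{2} + s^{2}\right)^{3}} \, ds = - \frac{9 \pi}{16 a^{5}}.$$

Setting $a = \frac{1}{2}$:
$$I = - 18 \pi.$$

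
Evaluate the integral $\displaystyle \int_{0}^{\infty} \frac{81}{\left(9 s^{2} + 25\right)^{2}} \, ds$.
$\frac{27 \pi}{500}$

Recall the elementary integral
$$J(a) = \int_{0}^{\infty} \frac{1}{a^{2} + s^{2}} \, ds = \frac{\pi}{2 a}.$$

Differentiating under the integral sign with respect to $a$,
$$\frac{dJ}{da} = \int_{0}^{\infty} - \frac{2 a}{\left(a^{2} + s^{2}\right)^{2}} \, ds = - \frac{\pi}{2 a^{2}},$$
so $\int_{0}^{\infty} \frac{1}{\left(a^{2} + s^{2}\right)^{2}} \, ds = \frac{\pi}{4 a^{3}}$.

Setting $a = \frac{5}{3}$:
$$I = \frac{27 \pi}{500}.$$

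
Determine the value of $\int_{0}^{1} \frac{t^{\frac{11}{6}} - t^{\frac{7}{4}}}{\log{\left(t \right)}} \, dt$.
$- \log{\left(33 \right)} + \log{\left(34 \right)}$

Consider the one-parameter family: let $I(a) = \int_{0}^{1} \frac{t^{\frac{11}{6}} - t^{a}}{\log{\left(t \right)}} \, dt$.

Since $\dfrac{\partial}{\partial a}\,t^{a} = t^{a} \ln t$, the $\ln t$ in the denominator cancels and
$$\frac{dI}{da} = \int_{0}^{1} -1 t^{a} \, dt = -1 \left[\frac{t^{a+1}}{a+1}\right]_0^1 = - \frac{1}{a + 1}.$$

Integrating with respect to $a$ gives $I(a) = - \log{\left(\frac{6 a}{17} + \frac{6}{17} \right)} + C$.

At $a = \frac{11}{6}$ the integrand is identically $0$, so $I(\frac{11}{6}) = 0$. The closed form gives $0$, hence $C = 0$.

Setting $a = \frac{7}{4}$:
$$I = - \log{\left(33 \right)} + \log{\left(34 \right)}.$$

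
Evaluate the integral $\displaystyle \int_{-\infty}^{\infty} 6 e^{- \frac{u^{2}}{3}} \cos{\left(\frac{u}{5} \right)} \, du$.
$\frac{6 \sqrt{3} \sqrt{\pi}}{e^{\frac{3}{100}}}$

Define $I(b) = \int_{-\infty}^{\infty} 6 e^{- \frac{u^{2}}{3}} \cos{\left(b u \right)} \, du$.

Differentiating under the integral sign,
$$I'(b) = \int_{-\infty}^{\infty} - 6 u e^{- \frac{u^{2}}{3}} \sin{\left(b u \right)} \, du.$$

Integrate $\int_{-\infty}^{\infty} u \sin(b u)\, e^{- \frac{u^{2}}{3}}\, du$ by parts with $w = \sin(b u)$ and $dv = u\, e^{- \frac{u^{2}}{3}}\, du$, giving $v = - \frac{3 e^{- \frac{u^{2}}{3}}}{2}$. The boundary term vanishes and
$$\int_{-\infty}^{\infty} u \sin(b u)\, e^{- \frac{u^{2}}{3}}\, du = \frac{3 b}{2} \int_{-\infty}^{\infty} \cos(b u)\, e^{- \frac{u^{2}}{3}}\, du,$$
so $I'(b) = - \frac{3 b}{2}\, I(b)$.

This is a separable first-order ODE; solving with the initial condition $I(0) = \int_{-\infty}^{\infty} 6 e^{- \frac{u^{2}}{3}}\,du = 6 \sqrt{3} \sqrt{\pi}$ gives
$$I(b) = 6 \sqrt{3} \sqrt{\pi} e^{- \frac{3 b^{2}}{4}}.$$

Setting $b = \frac{1}{5}$:
$$I = \frac{6 \sqrt{3} \sqrt{\pi}}{e^{\frac{3}{100}}}.$$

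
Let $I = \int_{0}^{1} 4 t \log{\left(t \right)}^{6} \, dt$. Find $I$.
$\frac{45}{2}$

Begin with the known integral
$$J(a) = \int_{0}^{1} 4 t^{a} \, dt = \frac{4}{a + 1}.$$

Differentiating under the integral sign brings down a factor of $\ln t$:
$$\frac{dJ}{da} = \int_{0}^{1} 4 t^{a} \log{\left(t \right)} \, dt = - \frac{4}{\left(a + 1\right)^{2}}.$$

Repeating $6$ times in total — each differentiation brings down another $\ln t$ — gives
$$\frac{d^{6}J}{da^{6}} = \int_{0}^{1} 4 t^{a} \log{\left(t \right)}^{6} \, dt = \frac{2880}{\left(a + 1\right)^{7}},$$
and the integrand here is exactly the target integrand, so $I = \frac{2880}{\left(a + 1\right)^{7}}$.

Setting $a = 1$:
$$I = \frac{45}{2}.$$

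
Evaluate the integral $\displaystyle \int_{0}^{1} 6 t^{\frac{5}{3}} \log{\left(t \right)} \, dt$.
$- \frac{27}{32}$

Start from the elementary integral
$$J(a) = \int_{0}^{1} 6 t^{a} \, dt = \frac{6}{a + 1}.$$

Differentiating under the integral sign brings down a factor of $\ln t$:
$$\frac{dJ}{da} = \int_{0}^{1} 6 t^{a} \log{\left(t \right)} \, dt = - \frac{6}{\left(a + 1\right)^{2}}.$$

The integral on the left is $I$, so $I = - \frac{6}{\left(a + 1\right)^{2}}$.

Setting $a = \frac{5}{3}$:
$$I = - \frac{27}{32}.$$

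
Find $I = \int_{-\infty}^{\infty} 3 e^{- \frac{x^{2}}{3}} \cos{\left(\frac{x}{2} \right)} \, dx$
$\frac{3 \sqrt{3} \sqrt{\pi}}{e^{\frac{3}{16}}}$

Treat the cosine frequency as a parameter and define $I(b) = \int_{-\infty}^{\infty} 3 e^{- \frac{x^{2}}{3}} \cos{\left(b x \right)} \, dx$.

Differentiating under the integral sign,
$$I'(b) = \int_{-\infty}^{\infty} - 3 x e^{- \frac{x^{2}}{3}} \sin{\left(b x \right)} \, dx.$$

Integrate $\int_{-\infty}^{\infty} x \sin(b x)\, e^{- \frac{x^{2}}{3}}\, dx$ by parts with $u = \sin(b x)$ and $dv = x\, e^{- \frac{x^{2}}{3}}\, dx$, giving $v = - \frac{3 e^{- \frac{x^{2}}{3}}}{2}$. The boundary term vanishes and
$$\int_{-\infty}^{\infty} x \sin(b x)\, e^{- \frac{x^{2}}{3}}\, dx = \frac{3 b}{2} \int_{-\infty}^{\infty} \cos(b x)\, e^{- \frac{x^{2}}{3}}\, dx,$$
so $I'(b) = - \frac{3 b}{2}\, I(b)$.

This is a separable first-order ODE; solving with the initial condition $I(0) = \int_{-\infty}^{\infty} 3 e^{- \frac{x^{2}}{3}}\,dx = 3 \sqrt{3} \sqrt{\pi}$ gives
$$I(b) = 3 \sqrt{3} \sqrt{\pi} e^{- \frac{3 b^{2}}{4}}.$$

Setting $b = \frac{1}{2}$:
$$I = \frac{3 \sqrt{3} \sqrt{\pi}}{e^{\frac{3}{16}}}.$$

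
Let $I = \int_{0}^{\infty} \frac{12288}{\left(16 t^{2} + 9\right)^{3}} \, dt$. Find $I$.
$\frac{64 \pi}{27}$

Recall the elementary integral
$$J(a) = \int_{0}^{\infty} \frac{3}{a^{2} + t^{2}} \, dt = \frac{3 \pi}{2 a}.$$

Differentiating under the integral sign with respect to $a$,
$$\frac{dJ}{da} = \int_{0}^{\infty} - \frac{6 a}{\left(a^{2} + t^{2}\right)^{2}} \, dt = - \frac{3 \pi}{2 a^{2}},$$
so $\int_{0}^{\infty} \frac{3}{\left(a^{2} + t^{2}\right)^{2}} \, dt = \frac{3 \pi}{4 a^{3}}$.

Repeating — each differentiation of $1/(t^2+a^2)^j$ produces $-2ja/(t^2+a^2)^{j+1}$ — and dividing through by $-2ja$ at each step yields, after $2$ differentiations in total,
$$\int_{0}^{\infty} \frac{3}{\left(a^{2} + t^{2}\right)^{3}} \, dt = \frac{9 \pi}{16 a^{5}}.$$

Setting $a = \frac{3}{4}$:
$$I = \frac{64 \pi}{27}.$$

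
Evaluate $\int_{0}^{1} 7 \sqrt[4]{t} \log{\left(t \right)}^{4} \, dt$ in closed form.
$\frac{172032}{3125}$

Start from the elementary integral
$$J(a) = \int_{0}^{1} 7 t^{a} \, dt = \frac{7}{a + 1}.$$

Differentiating under the integral sign brings down a factor of $\ln t$:
$$\frac{dJ}{da} = \int_{0}^{1} 7 t^{a} \log{\left(t \right)} \, dt = - \frac{7}{\left(a + 1\right)^{2}}.$$

Repeating $4$ times in total — each differentiation brings down another $\ln t$ — gives
$$\frac{d^{4}J}{da^{4}} = \int_{0}^{1} 7 t^{a} \log{\left(t \right)}^{4} \, dt = \frac{168}{\left(a + 1\right)^{5}},$$
and the integrand here is exactly the target integrand, so $I = \frac{168}{\left(a + 1\right)^{5}}$.

Setting $a = \frac{1}{4}$:
$$I = \frac{172032}{3125}.$$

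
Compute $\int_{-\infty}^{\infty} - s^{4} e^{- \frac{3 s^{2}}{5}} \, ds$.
$- \frac{25 \sqrt{15} \sqrt{\pi}}{36}$

Start from the elementary integral
$$J(a) = \int_{-\infty}^{\infty} - e^{- a s^{2}} \, ds = - \frac{\sqrt{\pi}}{\sqrt{a}}.$$

Differentiating under the integral sign brings down a factor of $(-s^2)$:
$$\frac{dJ}{da} = \int_{-\infty}^{\infty} s^{2} e^{- a s^{2}} \, ds = \frac{\sqrt{\pi}}{2 a^{\frac{3}{2}}}.$$

Repeating twice in total — each differentiation brings down another $(-s^2)$ — gives
$$\frac{d^{2}J}{da^{2}} = \int_{-\infty}^{\infty} - s^{4} e^{- a s^{2}} \, ds = - \frac{3 \sqrt{\pi}}{4 a^{\frac{5}{2}}},$$
and the integrand here is exactly the target integrand, so $I = - \frac{3 \sqrt{\pi}}{4 a^{\frac{5}{2}}}$.

Setting $a = \frac{3}{5}$:
$$I = - \frac{25 \sqrt{15} \sqrt{\pi}}{36}.$$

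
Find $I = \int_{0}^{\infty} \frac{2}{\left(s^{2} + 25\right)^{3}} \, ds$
$\frac{3 \pi}{25000}$

Start from the standard arctangent integral
$$J(a) = \int_{0}^{\infty} \frac{2}{a^{2} + s^{2}} \, ds = \frac{\pi}{a}.$$

Differentiating under the integral sign with respect to $a$,
$$\frac{dJ}{da} = \int_{0}^{\infty} - \frac{4 a}{\left(a^{2} + s^{2}\right)^{2}} \, ds = - \frac{\pi}{a^{2}},$$
so $\int_{0}^{\infty} \frac{2}{\left(a^{2} + s^{2}\right)^{2}} \, ds = \frac{\pi}{2 a^{3}}$.

Repeating — each differentiation of $1/(s^2+a^2)^j$ produces $-2ja/(s^2+a^2)^{j+1}$ — and dividing through by $-2ja$ at each step yields, after $2$ differentiations in total,
$$\int_{0}^{\infty} \frac{2}{\left(a^{2} + s^{2}\right)^{3}} \, ds = \frac{3 \pi}{8 a^{5}}.$$

Setting $a = 5$:
$$I = \frac{3 \pi}{25000}.$$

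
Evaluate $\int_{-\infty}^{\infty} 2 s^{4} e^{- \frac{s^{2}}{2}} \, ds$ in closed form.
$6 \sqrt{2} \sqrt{\pi}$

Begin with the known integral
$$J(a) = \int_{-\infty}^{\infty} 2 e^{- a s^{2}} \, ds = \frac{2 \sqrt{\pi}}{\sqrt{a}}.$$

Differentiating under the integral sign brings down a factor of $(-s^2)$:
$$\frac{dJ}{da} = \int_{-\infty}^{\infty} - 2 s^{2} e^{- a s^{2}} \, ds = - \frac{\sqrt{\pi}}{a^{\frac{3}{2}}}.$$

Repeating twice in total — each differentiation brings down another $(-s^2)$ — gives
$$\frac{d^{2}J}{da^{2}} = \int_{-\infty}^{\infty} 2 s^{4} e^{- a s^{2}} \, ds = \frac{3 \sqrt{\pi}}{2 a^{\frac{5}{2}}},$$
and the integrand here is exactly the target integrand, so $I = \frac{3 \sqrt{\pi}}{2 a^{\frac{5}{2}}}$.

Setting $a = \frac{1}{2}$:
$$I = 6 \sqrt{2} \sqrt{\pi}.$$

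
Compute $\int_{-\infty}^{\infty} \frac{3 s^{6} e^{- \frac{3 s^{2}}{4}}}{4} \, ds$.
$\frac{20 \sqrt{3} \sqrt{\pi}}{9}$

Begin with the known integral
$$J(a) = \int_{-\infty}^{\infty} \frac{3 e^{- a s^{2}}}{4} \, ds = \frac{3 \sqrt{\pi}}{4 \sqrt{a}}.$$

Differentiating under the integral sign brings down a factor of $(-s^2)$:
$$\frac{dJ}{da} = \int_{-\infty}^{\infty} - \frac{3 s^{2} e^{- a s^{2}}}{4} \, ds = - \frac{3 \sqrt{\pi}}{8 a^{\frac{3}{2}}}.$$

Repeating $3$ times in total — each differentiation brings down another $(-s^2)$ — gives
$$\frac{d^{3}J}{da^{3}} = \int_{-\infty}^{\infty} - \frac{3 s^{6} e^{- a s^{2}}}{4} \, ds = - \frac{45 \sqrt{\pi}}{32 a^{\frac{7}{2}}},$$
and the integrand here is $(-1)^{3}$ times the target integrand, so $I = (-1)^{3}\,\frac{d^{3}J}{da^{3}} = \frac{45 \sqrt{\pi}}{32 a^{\frac{7}{2}}}$.

Setting $a = \frac{3}{4}$:
$$I = \frac{20 \sqrt{3} \sqrt{\pi}}{9}.$$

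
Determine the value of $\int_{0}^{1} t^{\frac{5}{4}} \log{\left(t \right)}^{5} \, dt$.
$- \frac{163840}{177147}$

Start from the elementary integral
$$J(a) = \int_{0}^{1} t^{a} \, dt = \frac{1}{a + 1}.$$

Differentiating under the integral sign brings down a factor of $\ln t$:
$$\frac{dJ}{da} = \int_{0}^{1} t^{a} \log{\left(t \right)} \, dt = - \frac{1}{\left(a + 1\right)^{2}}.$$

Repeating $5$ times in total — each differentiation brings down another $\ln t$ — gives
$$\frac{d^{5}J}{da^{5}} = \int_{0}^{1} t^{a} \log{\left(t \right)}^{5} \, dt = - \frac{120}{\left(a + 1\right)^{6}},$$
and the integrand here is exactly the target integrand, so $I = - \frac{120}{\left(a + 1\right)^{6}}$.

Setting $a = \frac{5}{4}$:
$$I = - \frac{163840}{177147}.$$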